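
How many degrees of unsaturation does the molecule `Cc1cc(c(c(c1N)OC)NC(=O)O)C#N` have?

7

Molecular formula from the SMILES: C10H11N3O3.
DoU = (2C + 2 + N − H − X)/2 = (2·10 + 2 + 3 − 11 − 0)/2 = 14/2 = 7.
(Structurally: 1 ring(s) + 6 π bond(s) = 7.)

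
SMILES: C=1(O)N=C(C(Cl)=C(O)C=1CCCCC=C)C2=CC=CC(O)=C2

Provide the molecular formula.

Heavy atoms from the SMILES: 17 C, 1 Cl, 1 N, 3 O.
Implicit hydrogens by atom environment:
  7 × C (aromatic): no H
  5 × C: 2 H each → 10
  4 × C (aromatic): 1 H each → 4
  3 × O: 1 H each → 3
  1 × C: 1 H
  1 × Cl: no H
  1 × N (aromatic): no H
  Total hydrogens = 18.
Molecular formula: C17H18ClNO3

C17H18ClNO3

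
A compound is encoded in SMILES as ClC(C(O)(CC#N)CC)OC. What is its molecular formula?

Heavy atoms from the SMILES: 7 C, 1 Cl, 1 N, 2 O.
Implicit hydrogens by atom environment:
  2 × C: 3 H each → 6
  2 × C: 2 H each → 4
  2 × C: no H
  1 × C: 1 H
  1 × Cl: no H
  1 × N: no H
  1 × O: 1 H
  1 × O: no H
  Total hydrogens = 12.
Molecular formula: C7H12ClNO2

C7H12ClNO2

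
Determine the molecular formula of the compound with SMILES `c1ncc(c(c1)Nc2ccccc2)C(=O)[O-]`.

Heavy atoms from the SMILES: 12 C, 2 N, 2 O.
Implicit hydrogens by atom environment:
  8 × C (aromatic): 1 H each → 8
  3 × C (aromatic): no H
  1 × C: no H
  1 × N: 1 H
  1 × N (aromatic): no H
  1 × O: no H
  1 × O (charge -1): no H
  Total hydrogens = 9.
Net charge -1.
Molecular formula: C12H9N2O2-

C12H9N2O2-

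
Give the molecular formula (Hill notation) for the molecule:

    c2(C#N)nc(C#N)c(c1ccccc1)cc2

Heavy atoms from the SMILES: 13 C, 3 N.
Implicit hydrogens by atom environment:
  7 × C (aromatic): 1 H each → 7
  4 × C (aromatic): no H
  2 × C: no H
  2 × N: no H
  1 × N (aromatic): no H
  Total hydrogens = 7.
Molecular formula: C13H7N3

C13H7N3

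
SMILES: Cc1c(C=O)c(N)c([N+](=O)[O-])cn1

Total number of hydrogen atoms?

7

Hydrogens are implicit in SMILES; fill each atom to its normal valence:
  4 × C (aromatic): no H
  2 × O: no H
  1 × C: 3 H
  1 × C (aromatic): 1 H
  1 × C: 1 H
  1 × N: 2 H
  1 × N (aromatic): no H
  1 × N (charge +1): no H
  1 × O (charge -1): no H
  Total hydrogens = 7.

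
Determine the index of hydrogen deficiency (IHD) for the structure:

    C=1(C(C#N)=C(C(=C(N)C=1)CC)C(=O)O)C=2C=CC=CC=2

Molecular formula from the SMILES: C16H14N2O2.
DoU = (2C + 2 + N − H − X)/2 = (2·16 + 2 + 2 − 14 − 0)/2 = 22/2 = 11.
(Structurally: 2 ring(s) + 9 π bond(s) = 11.)

11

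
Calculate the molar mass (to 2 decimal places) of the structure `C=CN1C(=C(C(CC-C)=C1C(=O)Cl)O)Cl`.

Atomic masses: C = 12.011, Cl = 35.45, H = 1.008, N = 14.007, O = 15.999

248.10

Molecular formula: C10H11Cl2NO2.
M = 10×12.011 + 2×35.45 + 11×1.008 + 1×14.007 + 2×15.999 = 248.10 g/mol.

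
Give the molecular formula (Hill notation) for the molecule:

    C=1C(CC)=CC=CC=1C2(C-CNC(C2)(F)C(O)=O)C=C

Heavy atoms from the SMILES: 16 C, 1 F, 1 N, 2 O.
Implicit hydrogens by atom environment:
  5 × C: 2 H each → 10
  4 × C (aromatic): 1 H each → 4
  3 × C: no H
  2 × C (aromatic): no H
  1 × C: 3 H
  1 × C: 1 H
  1 × F: no H
  1 × N: 1 H
  1 × O: 1 H
  1 × O: no H
  Total hydrogens = 20.
Molecular formula: C16H20FNO2

C16H20FNO2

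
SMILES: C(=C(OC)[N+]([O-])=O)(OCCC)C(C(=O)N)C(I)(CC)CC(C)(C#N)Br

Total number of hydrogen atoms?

23

Hydrogens are implicit in SMILES; fill each atom to its normal valence:
  6 × C: no H
  4 × C: 3 H each → 12
  4 × C: 2 H each → 8
  4 × O: no H
  1 × Br: no H
  1 × C: 1 H
  1 × I: no H
  1 × N: 2 H
  1 × N (charge +1): no H
  1 × N: no H
  1 × O (charge -1): no H
  Total hydrogens = 23.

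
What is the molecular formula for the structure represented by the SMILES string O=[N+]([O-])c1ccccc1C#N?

Heavy atoms from the SMILES: 7 C, 2 N, 2 O.
Implicit hydrogens by atom environment:
  4 × C (aromatic): 1 H each → 4
  2 × C (aromatic): no H
  1 × C: no H
  1 × N: no H
  1 × N (charge +1): no H
  1 × O: no H
  1 × O (charge -1): no H
  Total hydrogens = 4.
Molecular formula: C7H4N2O2

C7H4N2O2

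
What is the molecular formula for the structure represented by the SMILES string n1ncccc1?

C4H4N2

Heavy atoms from the SMILES: 4 C, 2 N.
Implicit hydrogens by atom environment:
  4 × C (aromatic): 1 H each → 4
  2 × N (aromatic): no H
  Total hydrogens = 4.
Molecular formula: C4H4N2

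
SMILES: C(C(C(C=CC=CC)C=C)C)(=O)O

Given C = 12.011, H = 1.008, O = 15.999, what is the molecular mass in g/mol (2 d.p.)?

180.25

Molecular formula: C11H16O2.
M = 11×12.011 + 16×1.008 + 2×15.999 = 180.25 g/mol.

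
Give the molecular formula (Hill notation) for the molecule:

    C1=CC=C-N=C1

C5H5N

Heavy atoms from the SMILES: 5 C, 1 N.
Implicit hydrogens by atom environment:
  5 × C (aromatic): 1 H each → 5
  1 × N (aromatic): no H
  Total hydrogens = 5.
Molecular formula: C5H5N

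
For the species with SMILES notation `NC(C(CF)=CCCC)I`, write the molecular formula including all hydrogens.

C7H13FIN

Heavy atoms from the SMILES: 7 C, 1 F, 1 I, 1 N.
Implicit hydrogens by atom environment:
  3 × C: 2 H each → 6
  2 × C: 1 H each → 2
  1 × C: 3 H
  1 × C: no H
  1 × F: no H
  1 × I: no H
  1 × N: 2 H
  Total hydrogens = 13.
Molecular formula: C7H13FIN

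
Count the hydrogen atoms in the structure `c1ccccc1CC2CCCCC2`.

Hydrogens are implicit in SMILES; fill each atom to its normal valence:
  6 × C: 2 H each → 12
  5 × C (aromatic): 1 H each → 5
  1 × C: 1 H
  1 × C (aromatic): no H
  Total hydrogens = 18.

18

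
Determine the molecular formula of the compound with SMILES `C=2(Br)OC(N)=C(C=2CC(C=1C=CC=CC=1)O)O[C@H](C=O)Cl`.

C14H13BrClNO4

Heavy atoms from the SMILES: 1 Br, 14 C, 1 Cl, 1 N, 4 O.
Implicit hydrogens by atom environment:
  5 × C (aromatic): 1 H each → 5
  5 × C (aromatic): no H
  3 × C: 1 H each → 3
  2 × O: no H
  1 × Br: no H
  1 × C: 2 H
  1 × Cl: no H
  1 × N: 2 H
  1 × O: 1 H
  1 × O (aromatic): no H
  Total hydrogens = 13.
Molecular formula: C14H13BrClNO4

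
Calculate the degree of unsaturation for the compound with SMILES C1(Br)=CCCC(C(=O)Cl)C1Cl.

Molecular formula from the SMILES: C7H7BrCl2O.
DoU = (2C + 2 + N − H − X)/2 = (2·7 + 2 + 0 − 7 − 3)/2 = 6/2 = 3.
(Structurally: 1 ring(s) + 2 π bond(s) = 3.)

3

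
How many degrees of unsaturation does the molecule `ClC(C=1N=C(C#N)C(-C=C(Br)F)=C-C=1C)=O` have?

8

Molecular formula from the SMILES: C10H5BrClFN2O.
DoU = (2C + 2 + N − H − X)/2 = (2·10 + 2 + 2 − 5 − 3)/2 = 16/2 = 8.
(Structurally: 1 ring(s) + 7 π bond(s) = 8.)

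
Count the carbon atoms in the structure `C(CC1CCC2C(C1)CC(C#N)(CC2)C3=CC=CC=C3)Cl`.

19

The symbol for carbon appears 19 times in the SMILES. (Cl is a single chlorine, not C + l.)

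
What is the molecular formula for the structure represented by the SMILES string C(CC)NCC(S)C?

Heavy atoms from the SMILES: 6 C, 1 N, 1 S.
Implicit hydrogens by atom environment:
  3 × C: 2 H each → 6
  2 × C: 3 H each → 6
  1 × C: 1 H
  1 × N: 1 H
  1 × S: 1 H
  Total hydrogens = 15.
Molecular formula: C6H15NS

C6H15NS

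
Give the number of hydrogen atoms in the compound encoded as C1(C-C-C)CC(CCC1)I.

Hydrogens are implicit in SMILES; fill each atom to its normal valence:
  6 × C: 2 H each → 12
  2 × C: 1 H each → 2
  1 × C: 3 H
  1 × I: no H
  Total hydrogens = 17.

17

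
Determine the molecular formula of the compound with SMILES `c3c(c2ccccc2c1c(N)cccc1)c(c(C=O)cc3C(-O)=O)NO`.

C20H16N2O4

Heavy atoms from the SMILES: 20 C, 2 N, 4 O.
Implicit hydrogens by atom environment:
  10 × C (aromatic): 1 H each → 10
  8 × C (aromatic): no H
  2 × O: 1 H each → 2
  2 × O: no H
  1 × C: 1 H
  1 × C: no H
  1 × N: 2 H
  1 × N: 1 H
  Total hydrogens = 16.
Molecular formula: C20H16N2O4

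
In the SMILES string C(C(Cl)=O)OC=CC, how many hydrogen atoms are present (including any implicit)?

Hydrogens are implicit in SMILES; fill each atom to its normal valence:
  2 × C: 1 H each → 2
  2 × O: no H
  1 × C: 3 H
  1 × C: 2 H
  1 × C: no H
  1 × Cl: no H
  Total hydrogens = 7.

7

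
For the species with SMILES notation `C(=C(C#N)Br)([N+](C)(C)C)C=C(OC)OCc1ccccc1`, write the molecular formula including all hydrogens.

Heavy atoms from the SMILES: 1 Br, 16 C, 2 N, 2 O.
Implicit hydrogens by atom environment:
  5 × C (aromatic): 1 H each → 5
  4 × C: 3 H each → 12
  4 × C: no H
  2 × O: no H
  1 × Br: no H
  1 × C: 2 H
  1 × C: 1 H
  1 × C (aromatic): no H
  1 × N (charge +1): no H
  1 × N: no H
  Total hydrogens = 20.
Net charge +1.
Molecular formula: C16H20BrN2O2+

C16H20BrN2O2+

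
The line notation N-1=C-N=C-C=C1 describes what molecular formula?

C4H4N2

Heavy atoms from the SMILES: 4 C, 2 N.
Implicit hydrogens by atom environment:
  4 × C (aromatic): 1 H each → 4
  2 × N (aromatic): no H
  Total hydrogens = 4.
Molecular formula: C4H4N2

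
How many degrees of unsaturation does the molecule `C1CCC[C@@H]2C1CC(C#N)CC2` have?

4

Molecular formula from the SMILES: C11H17N.
DoU = (2C + 2 + N − H − X)/2 = (2·11 + 2 + 1 − 17 − 0)/2 = 8/2 = 4.
(Structurally: 2 ring(s) + 2 π bond(s) = 4.)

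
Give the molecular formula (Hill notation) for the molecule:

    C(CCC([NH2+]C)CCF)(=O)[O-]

C7H14FNO2

Heavy atoms from the SMILES: 7 C, 1 F, 1 N, 2 O.
Implicit hydrogens by atom environment:
  4 × C: 2 H each → 8
  1 × C: 3 H
  1 × C: 1 H
  1 × C: no H
  1 × F: no H
  1 × N (charge +1): 2 H
  1 × O: no H
  1 × O (charge -1): no H
  Total hydrogens = 14.
Molecular formula: C7H14FNO2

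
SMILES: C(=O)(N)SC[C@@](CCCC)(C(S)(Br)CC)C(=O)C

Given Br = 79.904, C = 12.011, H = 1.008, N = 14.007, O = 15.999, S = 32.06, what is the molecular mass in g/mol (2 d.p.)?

356.34

Molecular formula: C12H22BrNO2S2.
M = 1×79.904 + 12×12.011 + 22×1.008 + 1×14.007 + 2×15.999 + 2×32.06 = 356.34 g/mol.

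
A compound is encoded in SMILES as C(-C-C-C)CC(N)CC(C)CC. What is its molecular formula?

C11H25N

Heavy atoms from the SMILES: 11 C, 1 N.
Implicit hydrogens by atom environment:
  6 × C: 2 H each → 12
  3 × C: 3 H each → 9
  2 × C: 1 H each → 2
  1 × N: 2 H
  Total hydrogens = 25.
Molecular formula: C11H25N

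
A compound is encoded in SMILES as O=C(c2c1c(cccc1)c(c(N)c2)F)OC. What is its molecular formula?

Heavy atoms from the SMILES: 12 C, 1 F, 1 N, 2 O.
Implicit hydrogens by atom environment:
  5 × C (aromatic): 1 H each → 5
  5 × C (aromatic): no H
  2 × O: no H
  1 × C: 3 H
  1 × C: no H
  1 × F: no H
  1 × N: 2 H
  Total hydrogens = 10.
Molecular formula: C12H10FNO2

C12H10FNO2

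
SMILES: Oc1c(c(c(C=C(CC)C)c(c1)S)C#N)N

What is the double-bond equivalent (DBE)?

7

Molecular formula from the SMILES: C12H14N2OS.
DoU = (2C + 2 + N − H − X)/2 = (2·12 + 2 + 2 − 14 − 0)/2 = 14/2 = 7.
(Structurally: 1 ring(s) + 6 π bond(s) = 7.)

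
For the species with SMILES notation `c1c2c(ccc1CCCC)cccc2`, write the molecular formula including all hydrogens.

Heavy atoms from the SMILES: 14 C.
Implicit hydrogens by atom environment:
  7 × C (aromatic): 1 H each → 7
  3 × C: 2 H each → 6
  3 × C (aromatic): no H
  1 × C: 3 H
  Total hydrogens = 16.
Molecular formula: C14H16

C14H16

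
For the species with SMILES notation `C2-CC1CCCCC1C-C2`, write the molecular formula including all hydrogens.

C10H18

Heavy atoms from the SMILES: 10 C.
Implicit hydrogens by atom environment:
  8 × C: 2 H each → 16
  2 × C: 1 H each → 2
  Total hydrogens = 18.
Molecular formula: C10H18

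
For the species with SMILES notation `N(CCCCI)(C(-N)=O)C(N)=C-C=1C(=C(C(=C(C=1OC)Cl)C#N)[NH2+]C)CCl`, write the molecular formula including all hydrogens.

Heavy atoms from the SMILES: 17 C, 2 Cl, 1 I, 5 N, 2 O.
Implicit hydrogens by atom environment:
  6 × C (aromatic): no H
  5 × C: 2 H each → 10
  3 × C: no H
  2 × C: 3 H each → 6
  2 × Cl: no H
  2 × N: 2 H each → 4
  2 × N: no H
  2 × O: no H
  1 × C: 1 H
  1 × I: no H
  1 × N (charge +1): 2 H
  Total hydrogens = 23.
Net charge +1.
Molecular formula: C17H23Cl2IN5O2+

C17H23Cl2IN5O2+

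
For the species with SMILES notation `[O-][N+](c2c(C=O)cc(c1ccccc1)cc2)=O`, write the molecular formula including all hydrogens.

C13H9NO3

Heavy atoms from the SMILES: 13 C, 1 N, 3 O.
Implicit hydrogens by atom environment:
  8 × C (aromatic): 1 H each → 8
  4 × C (aromatic): no H
  2 × O: no H
  1 × C: 1 H
  1 × N (charge +1): no H
  1 × O (charge -1): no H
  Total hydrogens = 9.
Molecular formula: C13H9NO3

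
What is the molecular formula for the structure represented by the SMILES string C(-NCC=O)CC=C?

C6H11NO

Heavy atoms from the SMILES: 6 C, 1 N, 1 O.
Implicit hydrogens by atom environment:
  4 × C: 2 H each → 8
  2 × C: 1 H each → 2
  1 × N: 1 H
  1 × O: no H
  Total hydrogens = 11.
Molecular formula: C6H11NO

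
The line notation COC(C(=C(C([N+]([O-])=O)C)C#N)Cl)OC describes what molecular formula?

Heavy atoms from the SMILES: 8 C, 1 Cl, 2 N, 4 O.
Implicit hydrogens by atom environment:
  3 × C: 3 H each → 9
  3 × C: no H
  3 × O: no H
  2 × C: 1 H each → 2
  1 × Cl: no H
  1 × N (charge +1): no H
  1 × N: no H
  1 × O (charge -1): no H
  Total hydrogens = 11.
Molecular formula: C8H11ClN2O4

C8H11ClN2O4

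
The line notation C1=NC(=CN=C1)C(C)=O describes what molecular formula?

C6H6N2O

Heavy atoms from the SMILES: 6 C, 2 N, 1 O.
Implicit hydrogens by atom environment:
  3 × C (aromatic): 1 H each → 3
  2 × N (aromatic): no H
  1 × C: 3 H
  1 × C (aromatic): no H
  1 × C: no H
  1 × O: no H
  Total hydrogens = 6.
Molecular formula: C6H6N2O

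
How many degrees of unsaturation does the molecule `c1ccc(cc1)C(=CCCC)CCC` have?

5

Molecular formula from the SMILES: C14H20.
DoU = (2C + 2 + N − H − X)/2 = (2·14 + 2 + 0 − 20 − 0)/2 = 10/2 = 5.
(Structurally: 1 ring(s) + 4 π bond(s) = 5.)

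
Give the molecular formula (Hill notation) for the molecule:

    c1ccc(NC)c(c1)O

C7H9NO

Heavy atoms from the SMILES: 7 C, 1 N, 1 O.
Implicit hydrogens by atom environment:
  4 × C (aromatic): 1 H each → 4
  2 × C (aromatic): no H
  1 × C: 3 H
  1 × N: 1 H
  1 × O: 1 H
  Total hydrogens = 9.
Molecular formula: C7H9NO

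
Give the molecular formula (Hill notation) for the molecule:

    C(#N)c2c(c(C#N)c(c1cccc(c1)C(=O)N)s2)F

C13H6FN3OS

Heavy atoms from the SMILES: 13 C, 1 F, 3 N, 1 O, 1 S.
Implicit hydrogens by atom environment:
  6 × C (aromatic): no H
  4 × C (aromatic): 1 H each → 4
  3 × C: no H
  2 × N: no H
  1 × F: no H
  1 × N: 2 H
  1 × O: no H
  1 × S (aromatic): no H
  Total hydrogens = 6.
Molecular formula: C13H6FN3OS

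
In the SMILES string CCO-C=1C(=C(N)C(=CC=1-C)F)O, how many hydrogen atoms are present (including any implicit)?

Hydrogens are implicit in SMILES; fill each atom to its normal valence:
  5 × C (aromatic): no H
  2 × C: 3 H each → 6
  1 × C: 2 H
  1 × C (aromatic): 1 H
  1 × F: no H
  1 × N: 2 H
  1 × O: 1 H
  1 × O: no H
  Total hydrogens = 12.

12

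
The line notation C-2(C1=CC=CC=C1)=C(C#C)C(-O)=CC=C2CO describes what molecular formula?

Heavy atoms from the SMILES: 15 C, 2 O.
Implicit hydrogens by atom environment:
  7 × C (aromatic): 1 H each → 7
  5 × C (aromatic): no H
  2 × O: 1 H each → 2
  1 × C: 2 H
  1 × C: 1 H
  1 × C: no H
  Total hydrogens = 12.
Molecular formula: C15H12O2

C15H12O2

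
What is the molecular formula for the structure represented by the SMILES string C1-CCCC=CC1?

Heavy atoms from the SMILES: 7 C.
Implicit hydrogens by atom environment:
  5 × C: 2 H each → 10
  2 × C: 1 H each → 2
  Total hydrogens = 12.
Molecular formula: C7H12

C7H12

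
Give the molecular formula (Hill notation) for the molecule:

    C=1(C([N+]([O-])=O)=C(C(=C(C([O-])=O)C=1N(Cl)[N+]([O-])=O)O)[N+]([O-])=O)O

Heavy atoms from the SMILES: 7 C, 1 Cl, 4 N, 10 O.
Implicit hydrogens by atom environment:
  6 × C (aromatic): no H
  4 × O: no H
  4 × O (charge -1): no H
  3 × N (charge +1): no H
  2 × O: 1 H each → 2
  1 × C: no H
  1 × Cl: no H
  1 × N: no H
  Total hydrogens = 2.
Net charge -1.
Molecular formula: C7H2ClN4O10-

C7H2ClN4O10-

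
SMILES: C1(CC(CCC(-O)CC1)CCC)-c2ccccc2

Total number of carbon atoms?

17

The symbol for carbon appears 17 times in the SMILES. Lowercase c denotes aromatic carbon and counts toward C.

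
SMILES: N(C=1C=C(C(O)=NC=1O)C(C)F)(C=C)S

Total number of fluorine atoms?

The symbol for fluorine appears 1 time in the SMILES.

1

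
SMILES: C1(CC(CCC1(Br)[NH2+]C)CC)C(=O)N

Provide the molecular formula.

Heavy atoms from the SMILES: 1 Br, 10 C, 2 N, 1 O.
Implicit hydrogens by atom environment:
  4 × C: 2 H each → 8
  2 × C: 3 H each → 6
  2 × C: 1 H each → 2
  2 × C: no H
  1 × Br: no H
  1 × N (charge +1): 2 H
  1 × N: 2 H
  1 × O: no H
  Total hydrogens = 20.
Net charge +1.
Molecular formula: C10H20BrN2O+

C10H20BrN2O+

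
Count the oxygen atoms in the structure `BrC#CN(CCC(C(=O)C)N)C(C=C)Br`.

1

The symbol for oxygen appears 1 time in the SMILES.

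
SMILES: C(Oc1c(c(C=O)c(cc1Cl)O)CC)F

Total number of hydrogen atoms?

10

Hydrogens are implicit in SMILES; fill each atom to its normal valence:
  5 × C (aromatic): no H
  2 × C: 2 H each → 4
  2 × O: no H
  1 × C: 3 H
  1 × C (aromatic): 1 H
  1 × C: 1 H
  1 × Cl: no H
  1 × F: no H
  1 × O: 1 H
  Total hydrogens = 10.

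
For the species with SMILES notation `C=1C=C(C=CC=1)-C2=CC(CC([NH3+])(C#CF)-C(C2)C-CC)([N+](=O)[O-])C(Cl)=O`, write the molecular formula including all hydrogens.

Heavy atoms from the SMILES: 19 C, 1 Cl, 1 F, 2 N, 3 O.
Implicit hydrogens by atom environment:
  6 × C: no H
  5 × C (aromatic): 1 H each → 5
  4 × C: 2 H each → 8
  2 × C: 1 H each → 2
  2 × O: no H
  1 × C: 3 H
  1 × C (aromatic): no H
  1 × Cl: no H
  1 × F: no H
  1 × N (charge +1): 3 H
  1 × N (charge +1): no H
  1 × O (charge -1): no H
  Total hydrogens = 21.
Net charge +1.
Molecular formula: C19H21ClFN2O3+

C19H21ClFN2O3+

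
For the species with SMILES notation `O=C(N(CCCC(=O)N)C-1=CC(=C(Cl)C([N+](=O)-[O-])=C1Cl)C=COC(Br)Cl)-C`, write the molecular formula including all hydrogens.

Heavy atoms from the SMILES: 1 Br, 15 C, 3 Cl, 3 N, 5 O.
Implicit hydrogens by atom environment:
  5 × C (aromatic): no H
  4 × O: no H
  3 × C: 2 H each → 6
  3 × C: 1 H each → 3
  3 × Cl: no H
  2 × C: no H
  1 × Br: no H
  1 × C: 3 H
  1 × C (aromatic): 1 H
  1 × N: 2 H
  1 × N: no H
  1 × N (charge +1): no H
  1 × O (charge -1): no H
  Total hydrogens = 15.
Molecular formula: C15H15BrCl3N3O5

C15H15BrCl3N3O5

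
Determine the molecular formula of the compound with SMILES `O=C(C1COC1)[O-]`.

C4H5O3-

Heavy atoms from the SMILES: 4 C, 3 O.
Implicit hydrogens by atom environment:
  2 × C: 2 H each → 4
  2 × O: no H
  1 × C: 1 H
  1 × C: no H
  1 × O (charge -1): no H
  Total hydrogens = 5.
Net charge -1.
Molecular formula: C4H5O3-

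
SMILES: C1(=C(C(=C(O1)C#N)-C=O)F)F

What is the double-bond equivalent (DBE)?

Molecular formula from the SMILES: C6HF2NO2.
DoU = (2C + 2 + N − H − X)/2 = (2·6 + 2 + 1 − 1 − 2)/2 = 12/2 = 6.
(Structurally: 1 ring(s) + 5 π bond(s) = 6.)

6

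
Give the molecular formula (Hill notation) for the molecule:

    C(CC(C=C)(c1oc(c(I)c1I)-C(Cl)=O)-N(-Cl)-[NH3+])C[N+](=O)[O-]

C11H12Cl2I2N3O4+

Heavy atoms from the SMILES: 11 C, 2 Cl, 2 I, 3 N, 4 O.
Implicit hydrogens by atom environment:
  4 × C: 2 H each → 8
  4 × C (aromatic): no H
  2 × C: no H
  2 × Cl: no H
  2 × I: no H
  2 × O: no H
  1 × C: 1 H
  1 × N (charge +1): 3 H
  1 × N: no H
  1 × N (charge +1): no H
  1 × O (aromatic): no H
  1 × O (charge -1): no H
  Total hydrogens = 12.
Net charge +1.
Molecular formula: C11H12Cl2I2N3O4+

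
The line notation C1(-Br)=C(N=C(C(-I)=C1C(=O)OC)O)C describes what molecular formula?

C8H7BrINO3

Heavy atoms from the SMILES: 1 Br, 8 C, 1 I, 1 N, 3 O.
Implicit hydrogens by atom environment:
  5 × C (aromatic): no H
  2 × C: 3 H each → 6
  2 × O: no H
  1 × Br: no H
  1 × C: no H
  1 × I: no H
  1 × N (aromatic): no H
  1 × O: 1 H
  Total hydrogens = 7.
Molecular formula: C8H7BrINO3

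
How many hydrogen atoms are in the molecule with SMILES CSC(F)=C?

Hydrogens are implicit in SMILES; fill each atom to its normal valence:
  1 × C: 3 H
  1 × C: 2 H
  1 × C: no H
  1 × F: no H
  1 × S: no H
  Total hydrogens = 5.

5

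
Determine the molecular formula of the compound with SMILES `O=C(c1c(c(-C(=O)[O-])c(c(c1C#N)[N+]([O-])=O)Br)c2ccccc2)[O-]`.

Heavy atoms from the SMILES: 1 Br, 15 C, 2 N, 6 O.
Implicit hydrogens by atom environment:
  7 × C (aromatic): no H
  5 × C (aromatic): 1 H each → 5
  3 × C: no H
  3 × O: no H
  3 × O (charge -1): no H
  1 × Br: no H
  1 × N (charge +1): no H
  1 × N: no H
  Total hydrogens = 5.
Net charge -2.
Molecular formula: [C15H5BrN2O6]2-

[C15H5BrN2O6]2-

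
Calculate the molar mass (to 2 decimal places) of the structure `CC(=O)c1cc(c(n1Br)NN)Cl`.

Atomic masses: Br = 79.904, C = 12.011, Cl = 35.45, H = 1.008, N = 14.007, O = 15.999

252.50

Molecular formula: C6H7BrClN3O.
M = 1×79.904 + 6×12.011 + 1×35.45 + 7×1.008 + 3×14.007 + 1×15.999 = 252.50 g/mol.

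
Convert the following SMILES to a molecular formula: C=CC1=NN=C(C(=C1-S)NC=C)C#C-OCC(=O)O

Heavy atoms from the SMILES: 12 C, 3 N, 3 O, 1 S.
Implicit hydrogens by atom environment:
  4 × C (aromatic): no H
  3 × C: 2 H each → 6
  3 × C: no H
  2 × C: 1 H each → 2
  2 × N (aromatic): no H
  2 × O: no H
  1 × N: 1 H
  1 × O: 1 H
  1 × S: 1 H
  Total hydrogens = 11.
Molecular formula: C12H11N3O3S

C12H11N3O3S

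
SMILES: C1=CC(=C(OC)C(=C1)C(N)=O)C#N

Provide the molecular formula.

Heavy atoms from the SMILES: 9 C, 2 N, 2 O.
Implicit hydrogens by atom environment:
  3 × C (aromatic): 1 H each → 3
  3 × C (aromatic): no H
  2 × C: no H
  2 × O: no H
  1 × C: 3 H
  1 × N: 2 H
  1 × N: no H
  Total hydrogens = 8.
Molecular formula: C9H8N2O2

C9H8N2O2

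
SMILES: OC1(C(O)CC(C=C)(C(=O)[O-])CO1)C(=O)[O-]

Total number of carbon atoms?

The symbol for carbon appears 9 times in the SMILES.

9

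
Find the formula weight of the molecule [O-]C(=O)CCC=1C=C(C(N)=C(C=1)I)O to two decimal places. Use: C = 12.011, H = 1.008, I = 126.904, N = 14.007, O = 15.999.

306.08

Molecular formula: C9H9INO3-.
M = 9×12.011 + 9×1.008 + 1×126.904 + 1×14.007 + 3×15.999 = 306.08 g/mol.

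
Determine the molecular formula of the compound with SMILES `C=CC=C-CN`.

Heavy atoms from the SMILES: 5 C, 1 N.
Implicit hydrogens by atom environment:
  3 × C: 1 H each → 3
  2 × C: 2 H each → 4
  1 × N: 2 H
  Total hydrogens = 9.
Molecular formula: C5H9N

C5H9N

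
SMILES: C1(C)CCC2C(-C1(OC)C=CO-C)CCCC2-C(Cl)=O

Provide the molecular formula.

Heavy atoms from the SMILES: 16 C, 1 Cl, 3 O.
Implicit hydrogens by atom environment:
  6 × C: 1 H each → 6
  5 × C: 2 H each → 10
  3 × C: 3 H each → 9
  3 × O: no H
  2 × C: no H
  1 × Cl: no H
  Total hydrogens = 25.
Molecular formula: C16H25ClO3

C16H25ClO3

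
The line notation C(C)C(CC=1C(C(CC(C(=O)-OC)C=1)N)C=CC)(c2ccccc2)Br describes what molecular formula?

Heavy atoms from the SMILES: 1 Br, 21 C, 1 N, 2 O.
Implicit hydrogens by atom environment:
  6 × C: 1 H each → 6
  5 × C (aromatic): 1 H each → 5
  3 × C: 3 H each → 9
  3 × C: 2 H each → 6
  3 × C: no H
  2 × O: no H
  1 × Br: no H
  1 × C (aromatic): no H
  1 × N: 2 H
  Total hydrogens = 28.
Molecular formula: C21H28BrNO2

C21H28BrNO2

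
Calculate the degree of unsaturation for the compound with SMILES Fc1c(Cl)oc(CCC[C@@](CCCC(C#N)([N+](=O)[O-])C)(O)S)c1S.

6

Molecular formula from the SMILES: C14H18ClFN2O4S2.
DoU = (2C + 2 + N − H − X)/2 = (2·14 + 2 + 2 − 18 − 2)/2 = 12/2 = 6.
(Structurally: 1 ring(s) + 5 π bond(s) = 6.)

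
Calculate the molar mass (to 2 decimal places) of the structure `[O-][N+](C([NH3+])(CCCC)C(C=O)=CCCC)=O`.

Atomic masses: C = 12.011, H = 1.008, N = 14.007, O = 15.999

229.30

Molecular formula: C11H21N2O3+.
M = 11×12.011 + 21×1.008 + 2×14.007 + 3×15.999 = 229.30 g/mol.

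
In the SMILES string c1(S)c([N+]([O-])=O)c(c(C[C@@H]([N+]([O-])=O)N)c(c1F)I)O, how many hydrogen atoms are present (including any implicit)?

7

Hydrogens are implicit in SMILES; fill each atom to its normal valence:
  6 × C (aromatic): no H
  2 × N (charge +1): no H
  2 × O: no H
  2 × O (charge -1): no H
  1 × C: 2 H
  1 × C: 1 H
  1 × F: no H
  1 × I: no H
  1 × N: 2 H
  1 × O: 1 H
  1 × S: 1 H
  Total hydrogens = 7.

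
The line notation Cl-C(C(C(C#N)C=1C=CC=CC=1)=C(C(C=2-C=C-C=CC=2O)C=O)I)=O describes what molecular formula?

Heavy atoms from the SMILES: 19 C, 1 Cl, 1 I, 1 N, 3 O.
Implicit hydrogens by atom environment:
  9 × C (aromatic): 1 H each → 9
  4 × C: no H
  3 × C: 1 H each → 3
  3 × C (aromatic): no H
  2 × O: no H
  1 × Cl: no H
  1 × I: no H
  1 × N: no H
  1 × O: 1 H
  Total hydrogens = 13.
Molecular formula: C19H13ClINO3

C19H13ClINO3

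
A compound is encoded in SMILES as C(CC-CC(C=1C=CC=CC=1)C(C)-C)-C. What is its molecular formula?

Heavy atoms from the SMILES: 15 C.
Implicit hydrogens by atom environment:
  5 × C (aromatic): 1 H each → 5
  4 × C: 2 H each → 8
  3 × C: 3 H each → 9
  2 × C: 1 H each → 2
  1 × C (aromatic): no H
  Total hydrogens = 24.
Molecular formula: C15H24

C15H24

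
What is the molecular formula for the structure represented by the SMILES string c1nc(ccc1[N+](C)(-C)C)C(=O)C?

Heavy atoms from the SMILES: 10 C, 2 N, 1 O.
Implicit hydrogens by atom environment:
  4 × C: 3 H each → 12
  3 × C (aromatic): 1 H each → 3
  2 × C (aromatic): no H
  1 × C: no H
  1 × N (aromatic): no H
  1 × N (charge +1): no H
  1 × O: no H
  Total hydrogens = 15.
Net charge +1.
Molecular formula: C10H15N2O+

C10H15N2O+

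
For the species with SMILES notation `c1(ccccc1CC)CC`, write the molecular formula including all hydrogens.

C10H14

Heavy atoms from the SMILES: 10 C.
Implicit hydrogens by atom environment:
  4 × C (aromatic): 1 H each → 4
  2 × C: 3 H each → 6
  2 × C: 2 H each → 4
  2 × C (aromatic): no H
  Total hydrogens = 14.
Molecular formula: C10H14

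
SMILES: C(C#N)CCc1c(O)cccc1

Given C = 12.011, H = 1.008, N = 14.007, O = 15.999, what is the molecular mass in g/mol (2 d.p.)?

161.20

Molecular formula: C10H11NO.
M = 10×12.011 + 11×1.008 + 1×14.007 + 1×15.999 = 161.20 g/mol.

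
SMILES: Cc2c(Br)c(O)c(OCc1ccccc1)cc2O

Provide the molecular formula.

Heavy atoms from the SMILES: 1 Br, 14 C, 3 O.
Implicit hydrogens by atom environment:
  6 × C (aromatic): 1 H each → 6
  6 × C (aromatic): no H
  2 × O: 1 H each → 2
  1 × Br: no H
  1 × C: 3 H
  1 × C: 2 H
  1 × O: no H
  Total hydrogens = 13.
Molecular formula: C14H13BrO3

C14H13BrO3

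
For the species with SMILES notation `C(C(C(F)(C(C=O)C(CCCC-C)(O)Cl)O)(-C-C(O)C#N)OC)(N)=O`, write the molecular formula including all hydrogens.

C15H24ClFN2O6

Heavy atoms from the SMILES: 15 C, 1 Cl, 1 F, 2 N, 6 O.
Implicit hydrogens by atom environment:
  5 × C: 2 H each → 10
  5 × C: no H
  3 × C: 1 H each → 3
  3 × O: 1 H each → 3
  3 × O: no H
  2 × C: 3 H each → 6
  1 × Cl: no H
  1 × F: no H
  1 × N: 2 H
  1 × N: no H
  Total hydrogens = 24.
Molecular formula: C15H24ClFN2O6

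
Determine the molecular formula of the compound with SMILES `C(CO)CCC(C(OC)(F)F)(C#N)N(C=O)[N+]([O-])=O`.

Heavy atoms from the SMILES: 9 C, 2 F, 3 N, 5 O.
Implicit hydrogens by atom environment:
  4 × C: 2 H each → 8
  3 × C: no H
  3 × O: no H
  2 × F: no H
  2 × N: no H
  1 × C: 3 H
  1 × C: 1 H
  1 × N (charge +1): no H
  1 × O: 1 H
  1 × O (charge -1): no H
  Total hydrogens = 13.
Molecular formula: C9H13F2N3O5

C9H13F2N3O5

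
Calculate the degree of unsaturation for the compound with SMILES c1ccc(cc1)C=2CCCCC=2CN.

Molecular formula from the SMILES: C13H17N.
DoU = (2C + 2 + N − H − X)/2 = (2·13 + 2 + 1 − 17 − 0)/2 = 12/2 = 6.
(Structurally: 2 ring(s) + 4 π bond(s) = 6.)

6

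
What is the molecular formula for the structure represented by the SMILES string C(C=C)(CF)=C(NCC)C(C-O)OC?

C10H18FNO2

Heavy atoms from the SMILES: 10 C, 1 F, 1 N, 2 O.
Implicit hydrogens by atom environment:
  4 × C: 2 H each → 8
  2 × C: 3 H each → 6
  2 × C: 1 H each → 2
  2 × C: no H
  1 × F: no H
  1 × N: 1 H
  1 × O: 1 H
  1 × O: no H
  Total hydrogens = 18.
Molecular formula: C10H18FNO2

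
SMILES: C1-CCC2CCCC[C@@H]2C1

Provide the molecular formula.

Heavy atoms from the SMILES: 10 C.
Implicit hydrogens by atom environment:
  8 × C: 2 H each → 16
  2 × C: 1 H each → 2
  Total hydrogens = 18.
Molecular formula: C10H18

C10H18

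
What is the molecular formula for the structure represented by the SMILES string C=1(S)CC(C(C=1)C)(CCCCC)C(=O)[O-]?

Heavy atoms from the SMILES: 12 C, 2 O, 1 S.
Implicit hydrogens by atom environment:
  5 × C: 2 H each → 10
  3 × C: no H
  2 × C: 3 H each → 6
  2 × C: 1 H each → 2
  1 × O: no H
  1 × O (charge -1): no H
  1 × S: 1 H
  Total hydrogens = 19.
Net charge -1.
Molecular formula: C12H19O2S-

C12H19O2S-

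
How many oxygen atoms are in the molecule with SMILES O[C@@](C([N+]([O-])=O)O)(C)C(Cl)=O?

5

The symbol for oxygen appears 5 times in the SMILES.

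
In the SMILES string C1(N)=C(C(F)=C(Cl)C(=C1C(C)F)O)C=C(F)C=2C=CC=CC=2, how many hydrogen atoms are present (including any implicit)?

13

Hydrogens are implicit in SMILES; fill each atom to its normal valence:
  7 × C (aromatic): no H
  5 × C (aromatic): 1 H each → 5
  3 × F: no H
  2 × C: 1 H each → 2
  1 × C: 3 H
  1 × C: no H
  1 × Cl: no H
  1 × N: 2 H
  1 × O: 1 H
  Total hydrogens = 13.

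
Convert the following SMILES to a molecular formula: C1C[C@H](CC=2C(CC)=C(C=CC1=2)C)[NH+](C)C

Heavy atoms from the SMILES: 15 C, 1 N.
Implicit hydrogens by atom environment:
  4 × C: 3 H each → 12
  4 × C: 2 H each → 8
  4 × C (aromatic): no H
  2 × C (aromatic): 1 H each → 2
  1 × C: 1 H
  1 × N (charge +1): 1 H
  Total hydrogens = 24.
Net charge +1.
Molecular formula: C15H24N+

C15H24N+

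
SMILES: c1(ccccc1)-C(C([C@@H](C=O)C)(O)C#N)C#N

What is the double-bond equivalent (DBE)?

Molecular formula from the SMILES: C13H12N2O2.
DoU = (2C + 2 + N − H − X)/2 = (2·13 + 2 + 2 − 12 − 0)/2 = 18/2 = 9.
(Structurally: 1 ring(s) + 8 π bond(s) = 9.)

9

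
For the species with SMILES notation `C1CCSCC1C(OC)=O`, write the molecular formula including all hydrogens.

C7H12O2S

Heavy atoms from the SMILES: 7 C, 2 O, 1 S.
Implicit hydrogens by atom environment:
  4 × C: 2 H each → 8
  2 × O: no H
  1 × C: 3 H
  1 × C: 1 H
  1 × C: no H
  1 × S: no H
  Total hydrogens = 12.
Molecular formula: C7H12O2S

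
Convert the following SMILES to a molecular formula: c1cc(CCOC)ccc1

C9H12O

Heavy atoms from the SMILES: 9 C, 1 O.
Implicit hydrogens by atom environment:
  5 × C (aromatic): 1 H each → 5
  2 × C: 2 H each → 4
  1 × C: 3 H
  1 × C (aromatic): no H
  1 × O: no H
  Total hydrogens = 12.
Molecular formula: C9H12O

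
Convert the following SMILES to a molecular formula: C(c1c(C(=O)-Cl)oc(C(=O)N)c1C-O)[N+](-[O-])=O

C8H7ClN2O6

Heavy atoms from the SMILES: 8 C, 1 Cl, 2 N, 6 O.
Implicit hydrogens by atom environment:
  4 × C (aromatic): no H
  3 × O: no H
  2 × C: 2 H each → 4
  2 × C: no H
  1 × Cl: no H
  1 × N: 2 H
  1 × N (charge +1): no H
  1 × O: 1 H
  1 × O (aromatic): no H
  1 × O (charge -1): no H
  Total hydrogens = 7.
Molecular formula: C8H7ClN2O6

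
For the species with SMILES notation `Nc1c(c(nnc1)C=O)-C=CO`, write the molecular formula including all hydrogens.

Heavy atoms from the SMILES: 7 C, 3 N, 2 O.
Implicit hydrogens by atom environment:
  3 × C: 1 H each → 3
  3 × C (aromatic): no H
  2 × N (aromatic): no H
  1 × C (aromatic): 1 H
  1 × N: 2 H
  1 × O: 1 H
  1 × O: no H
  Total hydrogens = 7.
Molecular formula: C7H7N3O2

C7H7N3O2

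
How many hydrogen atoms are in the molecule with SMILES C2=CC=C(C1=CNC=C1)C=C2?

9

Hydrogens are implicit in SMILES; fill each atom to its normal valence:
  8 × C (aromatic): 1 H each → 8
  2 × C (aromatic): no H
  1 × N (aromatic): 1 H
  Total hydrogens = 9.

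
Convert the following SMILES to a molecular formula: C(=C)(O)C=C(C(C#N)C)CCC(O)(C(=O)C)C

Heavy atoms from the SMILES: 13 C, 1 N, 3 O.
Implicit hydrogens by atom environment:
  5 × C: no H
  3 × C: 3 H each → 9
  3 × C: 2 H each → 6
  2 × C: 1 H each → 2
  2 × O: 1 H each → 2
  1 × N: no H
  1 × O: no H
  Total hydrogens = 19.
Molecular formula: C13H19NO3

C13H19NO3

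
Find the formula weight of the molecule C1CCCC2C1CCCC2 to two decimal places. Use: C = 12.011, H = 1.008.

138.25

Molecular formula: C10H18.
M = 10×12.011 + 18×1.008 = 138.25 g/mol.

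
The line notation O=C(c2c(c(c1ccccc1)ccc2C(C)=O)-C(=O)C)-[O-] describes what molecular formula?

Heavy atoms from the SMILES: 17 C, 4 O.
Implicit hydrogens by atom environment:
  7 × C (aromatic): 1 H each → 7
  5 × C (aromatic): no H
  3 × C: no H
  3 × O: no H
  2 × C: 3 H each → 6
  1 × O (charge -1): no H
  Total hydrogens = 13.
Net charge -1.
Molecular formula: C17H13O4-

C17H13O4-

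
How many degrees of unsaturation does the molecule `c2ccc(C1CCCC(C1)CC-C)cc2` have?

5

Molecular formula from the SMILES: C15H22.
DoU = (2C + 2 + N − H − X)/2 = (2·15 + 2 + 0 − 22 − 0)/2 = 10/2 = 5.
(Structurally: 2 ring(s) + 3 π bond(s) = 5.)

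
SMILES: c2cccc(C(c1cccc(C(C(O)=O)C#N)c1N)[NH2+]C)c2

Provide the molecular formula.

Heavy atoms from the SMILES: 17 C, 3 N, 2 O.
Implicit hydrogens by atom environment:
  8 × C (aromatic): 1 H each → 8
  4 × C (aromatic): no H
  2 × C: 1 H each → 2
  2 × C: no H
  1 × C: 3 H
  1 × N: 2 H
  1 × N (charge +1): 2 H
  1 × N: no H
  1 × O: 1 H
  1 × O: no H
  Total hydrogens = 18.
Net charge +1.
Molecular formula: C17H18N3O2+

C17H18N3O2+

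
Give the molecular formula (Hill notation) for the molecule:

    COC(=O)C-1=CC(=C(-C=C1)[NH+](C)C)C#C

Heavy atoms from the SMILES: 12 C, 1 N, 2 O.
Implicit hydrogens by atom environment:
  3 × C: 3 H each → 9
  3 × C (aromatic): 1 H each → 3
  3 × C (aromatic): no H
  2 × C: no H
  2 × O: no H
  1 × C: 1 H
  1 × N (charge +1): 1 H
  Total hydrogens = 14.
Net charge +1.
Molecular formula: C12H14NO2+

C12H14NO2+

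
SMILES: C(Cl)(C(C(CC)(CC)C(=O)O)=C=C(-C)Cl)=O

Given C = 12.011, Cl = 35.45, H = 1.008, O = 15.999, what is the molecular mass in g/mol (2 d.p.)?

265.13

Molecular formula: C11H14Cl2O3.
M = 11×12.011 + 2×35.45 + 14×1.008 + 3×15.999 = 265.13 g/mol.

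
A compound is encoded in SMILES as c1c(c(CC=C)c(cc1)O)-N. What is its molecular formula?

Heavy atoms from the SMILES: 9 C, 1 N, 1 O.
Implicit hydrogens by atom environment:
  3 × C (aromatic): 1 H each → 3
  3 × C (aromatic): no H
  2 × C: 2 H each → 4
  1 × C: 1 H
  1 × N: 2 H
  1 × O: 1 H
  Total hydrogens = 11.
Molecular formula: C9H11NO

C9H11NO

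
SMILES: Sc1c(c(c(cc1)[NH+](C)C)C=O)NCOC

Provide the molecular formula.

C11H17N2O2S+

Heavy atoms from the SMILES: 11 C, 2 N, 2 O, 1 S.
Implicit hydrogens by atom environment:
  4 × C (aromatic): no H
  3 × C: 3 H each → 9
  2 × C (aromatic): 1 H each → 2
  2 × O: no H
  1 × C: 2 H
  1 × C: 1 H
  1 × N: 1 H
  1 × N (charge +1): 1 H
  1 × S: 1 H
  Total hydrogens = 17.
Net charge +1.
Molecular formula: C11H17N2O2S+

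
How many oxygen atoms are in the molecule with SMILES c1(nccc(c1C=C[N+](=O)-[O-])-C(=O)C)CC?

The symbol for oxygen appears 3 times in the SMILES.

3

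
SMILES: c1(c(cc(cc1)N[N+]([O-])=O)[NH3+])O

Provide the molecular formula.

C6H8N3O3+

Heavy atoms from the SMILES: 6 C, 3 N, 3 O.
Implicit hydrogens by atom environment:
  3 × C (aromatic): 1 H each → 3
  3 × C (aromatic): no H
  1 × N (charge +1): 3 H
  1 × N: 1 H
  1 × N (charge +1): no H
  1 × O: 1 H
  1 × O: no H
  1 × O (charge -1): no H
  Total hydrogens = 8.
Net charge +1.
Molecular formula: C6H8N3O3+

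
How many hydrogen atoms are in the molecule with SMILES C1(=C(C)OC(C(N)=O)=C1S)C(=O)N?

8

Hydrogens are implicit in SMILES; fill each atom to its normal valence:
  4 × C (aromatic): no H
  2 × C: no H
  2 × N: 2 H each → 4
  2 × O: no H
  1 × C: 3 H
  1 × O (aromatic): no H
  1 × S: 1 H
  Total hydrogens = 8.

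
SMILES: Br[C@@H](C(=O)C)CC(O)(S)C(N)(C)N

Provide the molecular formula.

C7H15BrN2O2S

Heavy atoms from the SMILES: 1 Br, 7 C, 2 N, 2 O, 1 S.
Implicit hydrogens by atom environment:
  3 × C: no H
  2 × C: 3 H each → 6
  2 × N: 2 H each → 4
  1 × Br: no H
  1 × C: 2 H
  1 × C: 1 H
  1 × O: 1 H
  1 × O: no H
  1 × S: 1 H
  Total hydrogens = 15.
Molecular formula: C7H15BrN2O2S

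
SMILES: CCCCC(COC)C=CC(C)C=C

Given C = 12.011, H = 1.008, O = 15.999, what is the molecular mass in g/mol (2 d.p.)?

196.33

Molecular formula: C13H24O.
M = 13×12.011 + 24×1.008 + 1×15.999 = 196.33 g/mol.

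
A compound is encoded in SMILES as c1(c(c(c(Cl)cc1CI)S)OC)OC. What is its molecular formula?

Heavy atoms from the SMILES: 9 C, 1 Cl, 1 I, 2 O, 1 S.
Implicit hydrogens by atom environment:
  5 × C (aromatic): no H
  2 × C: 3 H each → 6
  2 × O: no H
  1 × C: 2 H
  1 × C (aromatic): 1 H
  1 × Cl: no H
  1 × I: no H
  1 × S: 1 H
  Total hydrogens = 10.
Molecular formula: C9H10ClIO2S

C9H10ClIO2S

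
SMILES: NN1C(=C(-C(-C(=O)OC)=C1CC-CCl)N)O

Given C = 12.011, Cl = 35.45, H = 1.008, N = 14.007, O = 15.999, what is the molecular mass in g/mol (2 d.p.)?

247.68

Molecular formula: C9H14ClN3O3.
M = 9×12.011 + 1×35.45 + 14×1.008 + 3×14.007 + 3×15.999 = 247.68 g/mol.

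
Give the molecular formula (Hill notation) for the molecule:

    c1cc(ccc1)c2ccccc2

C12H10

Heavy atoms from the SMILES: 12 C.
Implicit hydrogens by atom environment:
  10 × C (aromatic): 1 H each → 10
  2 × C (aromatic): no H
  Total hydrogens = 10.
Molecular formula: C12H10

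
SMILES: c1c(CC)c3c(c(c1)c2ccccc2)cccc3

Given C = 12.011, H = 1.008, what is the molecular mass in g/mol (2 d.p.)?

Molecular formula: C18H16.
M = 18×12.011 + 16×1.008 = 232.33 g/mol.

232.33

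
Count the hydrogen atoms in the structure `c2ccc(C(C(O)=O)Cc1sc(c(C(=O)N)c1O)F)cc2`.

Hydrogens are implicit in SMILES; fill each atom to its normal valence:
  5 × C (aromatic): 1 H each → 5
  5 × C (aromatic): no H
  2 × C: no H
  2 × O: 1 H each → 2
  2 × O: no H
  1 × C: 2 H
  1 × C: 1 H
  1 × F: no H
  1 × N: 2 H
  1 × S (aromatic): no H
  Total hydrogens = 12.

12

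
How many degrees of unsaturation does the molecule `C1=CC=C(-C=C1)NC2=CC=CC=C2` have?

8

Molecular formula from the SMILES: C12H11N.
DoU = (2C + 2 + N − H − X)/2 = (2·12 + 2 + 1 − 11 − 0)/2 = 16/2 = 8.
(Structurally: 2 ring(s) + 6 π bond(s) = 8.)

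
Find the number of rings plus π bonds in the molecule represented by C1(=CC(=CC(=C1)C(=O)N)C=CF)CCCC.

Molecular formula from the SMILES: C13H16FNO.
DoU = (2C + 2 + N − H − X)/2 = (2·13 + 2 + 1 − 16 − 1)/2 = 12/2 = 6.
(Structurally: 1 ring(s) + 5 π bond(s) = 6.)

6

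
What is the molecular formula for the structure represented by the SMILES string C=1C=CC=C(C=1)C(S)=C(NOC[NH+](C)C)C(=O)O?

C12H17N2O3S+

Heavy atoms from the SMILES: 12 C, 2 N, 3 O, 1 S.
Implicit hydrogens by atom environment:
  5 × C (aromatic): 1 H each → 5
  3 × C: no H
  2 × C: 3 H each → 6
  2 × O: no H
  1 × C: 2 H
  1 × C (aromatic): no H
  1 × N: 1 H
  1 × N (charge +1): 1 H
  1 × O: 1 H
  1 × S: 1 H
  Total hydrogens = 17.
Net charge +1.
Molecular formula: C12H17N2O3S+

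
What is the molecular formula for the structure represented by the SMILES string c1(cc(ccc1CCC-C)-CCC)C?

C14H22

Heavy atoms from the SMILES: 14 C.
Implicit hydrogens by atom environment:
  5 × C: 2 H each → 10
  3 × C: 3 H each → 9
  3 × C (aromatic): 1 H each → 3
  3 × C (aromatic): no H
  Total hydrogens = 22.
Molecular formula: C14H22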